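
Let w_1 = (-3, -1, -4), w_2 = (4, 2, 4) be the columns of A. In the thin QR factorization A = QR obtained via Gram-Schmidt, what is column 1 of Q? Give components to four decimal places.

e_1 = (-0.5883, -0.1961, -0.7845)

e_1 = w_1/‖w_1‖ = (-3, -1, -4)/5.0990 = (-0.5883, -0.1961, -0.7845).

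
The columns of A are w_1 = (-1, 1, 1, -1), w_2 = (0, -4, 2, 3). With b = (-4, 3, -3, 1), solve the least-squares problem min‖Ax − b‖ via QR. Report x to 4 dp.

w_1 = (-1, 1, 1, -1); ‖w_1‖ = 2.0000, so e_1 = (-0.5000, 0.5000, 0.5000, -0.5000).
e_1·w_2 = (-0.5000)·0 + 0.5000·(-4) + 0.5000·2 + (-0.5000)·3 = -2.5000.
u_2 = w_2 + 2.5000·e_1 = (-1.2500, -2.7500, 3.2500, 1.7500).
‖u_2‖ = 4.7697, so e_2 = (-0.2621, -0.5766, 0.6814, 0.3669).
Qᵀb = (1.5000, -2.3586).
Back-substitute: x_2 = -2.3586/4.7697 = -0.4945.
x_1 = (1.5000 + 2.5000·(-0.4945))/2.0000 = 0.1319.

x = (0.1319, -0.4945)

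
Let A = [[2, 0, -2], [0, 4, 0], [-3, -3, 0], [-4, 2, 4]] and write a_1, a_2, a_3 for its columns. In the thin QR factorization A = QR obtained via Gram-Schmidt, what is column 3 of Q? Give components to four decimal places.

a_1 = (2, 0, -3, -4); ‖a_1‖ = 5.3852, so q_1 = (0.3714, 0.0000, -0.5571, -0.7428).
q_1·a_2 = 0.3714·0 + 0.0000·4 + (-0.5571)·(-3) + (-0.7428)·2 = 0.1857.
u_2 = a_2 − 0.1857·q_1 = (-0.0690, 4.0000, -2.8966, 2.1379).
‖u_2‖ = 5.3820, so q_2 = (-0.0128, 0.7432, -0.5382, 0.3972).
q_1·a_3 = 0.3714·(-2) + 0.0000·0 + (-0.5571)·0 + (-0.7428)·4 = -3.7139; q_2·a_3 = (-0.0128)·(-2) + 0.7432·0 + (-0.5382)·0 + 0.3972·4 = 1.6146.
u_3 = a_3 + 3.7139·q_1 − 1.6146·q_2 = (-0.6000, -1.2000, -1.2000, 0.6000).
‖u_3‖ = 1.8974, so q_3 = (-0.3162, -0.6325, -0.6325, 0.3162).

q_3 = (-0.3162, -0.6325, -0.6325, 0.3162)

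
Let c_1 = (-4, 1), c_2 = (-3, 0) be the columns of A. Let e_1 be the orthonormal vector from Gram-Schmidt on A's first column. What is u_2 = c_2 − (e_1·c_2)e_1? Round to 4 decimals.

e_1 = c_1/‖c_1‖ = (-4, 1)/4.1231 = (-0.9701, 0.2425).
r_{12} = e_1·c_2 = 2.9104.
u_2 = c_2 − 2.9104·e_1 = (-0.1765, -0.7059).

u_2 = (-0.1765, -0.7059)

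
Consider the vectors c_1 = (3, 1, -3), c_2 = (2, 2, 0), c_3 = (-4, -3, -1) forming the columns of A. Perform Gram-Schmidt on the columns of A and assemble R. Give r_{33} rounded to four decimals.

e_1 = c_1/‖c_1‖ = (3, 1, -3)/4.3589 = (0.6882, 0.2294, -0.6882).
r_{12} = e_1·c_2 = 1.8353.
u_2 = c_2 − 1.8353·e_1 = (0.7368, 1.5789, 1.2632).
‖u_2‖ = 2.1521, so e_2 = (0.3424, 0.7337, 0.5869).
r_{13} = e_1·c_3 = -2.7530; r_{23} = e_2·c_3 = -4.1575.
u_3 = c_3 + 2.7530·e_1 + 4.1575·e_2 = (-0.6818, 0.6818, -0.4545).
r_{33} = ‖u_3‖ = 1.0660.

r_{33} = 1.0660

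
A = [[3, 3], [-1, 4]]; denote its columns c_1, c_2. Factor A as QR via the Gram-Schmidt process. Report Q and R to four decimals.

c_1 = (3, -1); ‖c_1‖ = 3.1623, so e_1 = (0.9487, -0.3162).
e_1·c_2 = 0.9487·3 + (-0.3162)·4 = 1.5811.
u_2 = c_2 − 1.5811·e_1 = (1.5000, 4.5000).
‖u_2‖ = 4.7434, so e_2 = (0.3162, 0.9487).

Q = [[0.9487, 0.3162], [-0.3162, 0.9487]], R = [[3.1623, 1.5811], [0.0000, 4.7434]]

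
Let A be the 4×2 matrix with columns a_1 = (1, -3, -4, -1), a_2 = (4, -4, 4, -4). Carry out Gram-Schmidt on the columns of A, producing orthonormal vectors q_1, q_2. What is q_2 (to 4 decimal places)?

q_2 = (0.4837, -0.4465, 0.5768, -0.4837)

q_1 = a_1/‖a_1‖ = (1, -3, -4, -1)/5.1962 = (0.1925, -0.5774, -0.7698, -0.1925).
r_{12} = q_1·a_2 = 0.7698.
u_2 = a_2 − 0.7698·q_1 = (3.8519, -3.5556, 4.5926, -3.8519).
‖u_2‖ = 7.9629, so q_2 = (0.4837, -0.4465, 0.5768, -0.4837).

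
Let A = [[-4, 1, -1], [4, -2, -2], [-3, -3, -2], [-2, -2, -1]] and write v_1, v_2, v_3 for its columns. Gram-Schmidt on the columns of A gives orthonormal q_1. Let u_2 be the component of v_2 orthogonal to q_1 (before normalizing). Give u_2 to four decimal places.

u_2 = (1.0889, -2.0889, -2.9333, -1.9556)

q_1 = v_1/‖v_1‖ = (-4, 4, -3, -2)/6.7082 = (-0.5963, 0.5963, -0.4472, -0.2981).
r_{12} = q_1·v_2 = 0.1491.
u_2 = v_2 − 0.1491·q_1 = (1.0889, -2.0889, -2.9333, -1.9556).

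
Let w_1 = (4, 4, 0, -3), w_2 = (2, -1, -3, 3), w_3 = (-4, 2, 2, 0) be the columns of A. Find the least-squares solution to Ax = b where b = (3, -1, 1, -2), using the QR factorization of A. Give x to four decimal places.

w_1 = (4, 4, 0, -3); ‖w_1‖ = 6.4031, so q_1 = (0.6247, 0.6247, 0.0000, -0.4685).
q_1·w_2 = 0.6247·2 + 0.6247·(-1) + 0.0000·(-3) + (-0.4685)·3 = -0.7809.
u_2 = w_2 + 0.7809·q_1 = (2.4878, -0.5122, -3.0000, 2.6341).
‖u_2‖ = 4.7318, so q_2 = (0.5258, -0.1082, -0.6340, 0.5567).
q_1·w_3 = 0.6247·(-4) + 0.6247·2 + 0.0000·2 + (-0.4685)·0 = -1.2494; q_2·w_3 = 0.5258·(-4) + (-0.1082)·2 + (-0.6340)·2 + 0.5567·0 = -3.5875.
u_3 = w_3 + 1.2494·q_1 + 3.5875·q_2 = (-1.3333, 2.3922, -0.2745, 1.4118).
‖u_3‖ = 3.0933, so q_3 = (-0.4310, 0.7733, -0.0887, 0.4564).
Qᵀb = (2.1864, -0.0619, -3.0680).
Back-substitute: x_3 = -3.0680/3.0933 = -0.9918.
x_2 = (-0.0619 + 3.5875·(-0.9918))/4.7318 = -0.7650.
x_1 = (2.1864 + 0.7809·(-0.7650) + 1.2494·(-0.9918))/6.4031 = 0.0546.

x = (0.0546, -0.7650, -0.9918)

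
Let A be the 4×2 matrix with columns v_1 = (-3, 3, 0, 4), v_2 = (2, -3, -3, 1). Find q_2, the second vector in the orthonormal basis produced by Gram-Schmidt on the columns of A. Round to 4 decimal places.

v_1 = (-3, 3, 0, 4); ‖v_1‖ = 5.8310, so q_1 = (-0.5145, 0.5145, 0.0000, 0.6860).
q_1·v_2 = (-0.5145)·2 + 0.5145·(-3) + 0.0000·(-3) + 0.6860·1 = -1.8865.
u_2 = v_2 + 1.8865·q_1 = (1.0294, -2.0294, -3.0000, 2.2941).
‖u_2‖ = 4.4092, so q_2 = (0.2335, -0.4603, -0.6804, 0.5203).

q_2 = (0.2335, -0.4603, -0.6804, 0.5203)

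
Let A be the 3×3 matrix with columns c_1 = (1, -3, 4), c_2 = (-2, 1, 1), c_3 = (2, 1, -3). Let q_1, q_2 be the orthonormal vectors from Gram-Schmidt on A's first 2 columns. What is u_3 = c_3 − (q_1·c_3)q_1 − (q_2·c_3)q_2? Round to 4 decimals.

u_3 = (0.3613, 0.4645, 0.2581)

c_1 = (1, -3, 4); ‖c_1‖ = 5.0990, so q_1 = (0.1961, -0.5883, 0.7845).
q_1·c_2 = 0.1961·(-2) + (-0.5883)·1 + 0.7845·1 = -0.1961.
u_2 = c_2 + 0.1961·q_1 = (-1.9615, 0.8846, 1.1538).
‖u_2‖ = 2.4416, so q_2 = (-0.8034, 0.3623, 0.4726).
q_1·c_3 = 0.1961·2 + (-0.5883)·1 + 0.7845·(-3) = -2.5495; q_2·c_3 = (-0.8034)·2 + 0.3623·1 + 0.4726·(-3) = -2.6622.
u_3 = c_3 + 2.5495·q_1 + 2.6622·q_2 = (0.3613, 0.4645, 0.2581).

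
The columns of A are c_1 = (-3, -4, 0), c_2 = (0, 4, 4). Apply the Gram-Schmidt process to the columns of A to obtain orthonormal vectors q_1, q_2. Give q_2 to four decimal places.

q_2 = (-0.4116, 0.3087, 0.8575)

c_1 = (-3, -4, 0); ‖c_1‖ = 5.0000, so q_1 = (-0.6000, -0.8000, 0.0000).
q_1·c_2 = (-0.6000)·0 + (-0.8000)·4 + 0.0000·4 = -3.2000.
u_2 = c_2 + 3.2000·q_1 = (-1.9200, 1.4400, 4.0000).
‖u_2‖ = 4.6648, so q_2 = (-0.4116, 0.3087, 0.8575).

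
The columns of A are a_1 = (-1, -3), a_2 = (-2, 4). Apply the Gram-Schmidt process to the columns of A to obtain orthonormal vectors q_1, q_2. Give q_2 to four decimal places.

q_2 = (-0.9487, 0.3162)

a_1 = (-1, -3); ‖a_1‖ = 3.1623, so q_1 = (-0.3162, -0.9487).
q_1·a_2 = (-0.3162)·(-2) + (-0.9487)·4 = -3.1623.
u_2 = a_2 + 3.1623·q_1 = (-3.0000, 1.0000).
‖u_2‖ = 3.1623, so q_2 = (-0.9487, 0.3162).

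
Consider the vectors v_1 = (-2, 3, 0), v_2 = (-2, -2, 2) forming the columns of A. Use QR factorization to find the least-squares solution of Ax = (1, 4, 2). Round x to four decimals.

x = (0.7105, -0.3816)

q_1 = v_1/‖v_1‖ = (-2, 3, 0)/3.6056 = (-0.5547, 0.8321, 0.0000).
r_{12} = q_1·v_2 = -0.5547.
u_2 = v_2 + 0.5547·q_1 = (-2.3077, -1.5385, 2.0000).
‖u_2‖ = 3.4194, so q_2 = (-0.6749, -0.4499, 0.5849).
Qᵀb = (2.7735, -1.3048).
Back-substitute: x_2 = -1.3048/3.4194 = -0.3816.
x_1 = (2.7735 + 0.5547·(-0.3816))/3.6056 = 0.7105.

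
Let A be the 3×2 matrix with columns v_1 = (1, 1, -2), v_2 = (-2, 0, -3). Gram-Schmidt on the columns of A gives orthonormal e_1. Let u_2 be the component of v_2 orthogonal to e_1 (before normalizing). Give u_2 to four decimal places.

u_2 = (-2.6667, -0.6667, -1.6667)

v_1 = (1, 1, -2); ‖v_1‖ = 2.4495, so e_1 = (0.4082, 0.4082, -0.8165).
e_1·v_2 = 0.4082·(-2) + 0.4082·0 + (-0.8165)·(-3) = 1.6330.
u_2 = v_2 − 1.6330·e_1 = (-2.6667, -0.6667, -1.6667).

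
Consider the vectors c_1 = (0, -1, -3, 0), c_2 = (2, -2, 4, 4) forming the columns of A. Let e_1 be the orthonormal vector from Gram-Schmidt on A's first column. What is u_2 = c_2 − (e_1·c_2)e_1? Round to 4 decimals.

c_1 = (0, -1, -3, 0); ‖c_1‖ = 3.1623, so e_1 = (0.0000, -0.3162, -0.9487, 0.0000).
e_1·c_2 = 0.0000·2 + (-0.3162)·(-2) + (-0.9487)·4 + 0.0000·4 = -3.1623.
u_2 = c_2 + 3.1623·e_1 = (2.0000, -3.0000, 1.0000, 4.0000).

u_2 = (2.0000, -3.0000, 1.0000, 4.0000)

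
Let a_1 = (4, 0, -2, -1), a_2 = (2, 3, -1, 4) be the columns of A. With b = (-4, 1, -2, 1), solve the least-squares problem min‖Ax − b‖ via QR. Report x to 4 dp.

x = (-0.6667, 0.1667)

a_1 = (4, 0, -2, -1); ‖a_1‖ = 4.5826, so q_1 = (0.8729, 0.0000, -0.4364, -0.2182).
q_1·a_2 = 0.8729·2 + 0.0000·3 + (-0.4364)·(-1) + (-0.2182)·4 = 1.3093.
u_2 = a_2 − 1.3093·q_1 = (0.8571, 3.0000, -0.4286, 4.2857).
‖u_2‖ = 5.3184, so q_2 = (0.1612, 0.5641, -0.0806, 0.8058).
Qᵀb = (-2.8368, 0.8864).
Back-substitute: x_2 = 0.8864/5.3184 = 0.1667.
x_1 = (-2.8368 − 1.3093·0.1667)/4.5826 = -0.6667.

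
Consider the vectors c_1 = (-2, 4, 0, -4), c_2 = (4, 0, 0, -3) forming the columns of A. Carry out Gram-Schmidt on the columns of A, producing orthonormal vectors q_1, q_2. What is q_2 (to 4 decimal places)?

q_2 = (0.8521, -0.0897, 0.0000, -0.5157)

q_1 = c_1/‖c_1‖ = (-2, 4, 0, -4)/6.0000 = (-0.3333, 0.6667, 0.0000, -0.6667).
r_{12} = q_1·c_2 = 0.6667.
u_2 = c_2 − 0.6667·q_1 = (4.2222, -0.4444, 0.0000, -2.5556).
‖u_2‖ = 4.9554, so q_2 = (0.8521, -0.0897, 0.0000, -0.5157).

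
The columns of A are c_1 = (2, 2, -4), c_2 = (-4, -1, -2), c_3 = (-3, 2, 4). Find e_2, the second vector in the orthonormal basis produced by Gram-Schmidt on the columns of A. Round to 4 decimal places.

c_1 = (2, 2, -4); ‖c_1‖ = 4.8990, so e_1 = (0.4082, 0.4082, -0.8165).
e_1·c_2 = 0.4082·(-4) + 0.4082·(-1) + (-0.8165)·(-2) = -0.4082.
u_2 = c_2 + 0.4082·e_1 = (-3.8333, -0.8333, -2.3333).
‖u_2‖ = 4.5644, so e_2 = (-0.8398, -0.1826, -0.5112).

e_2 = (-0.8398, -0.1826, -0.5112)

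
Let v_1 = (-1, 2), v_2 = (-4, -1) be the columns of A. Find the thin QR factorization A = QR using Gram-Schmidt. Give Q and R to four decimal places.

Q = [[-0.4472, -0.8944], [0.8944, -0.4472]], R = [[2.2361, 0.8944], [0.0000, 4.0249]]

e_1 = v_1/‖v_1‖ = (-1, 2)/2.2361 = (-0.4472, 0.8944).
r_{12} = e_1·v_2 = 0.8944.
u_2 = v_2 − 0.8944·e_1 = (-3.6000, -1.8000).
‖u_2‖ = 4.0249, so e_2 = (-0.8944, -0.4472).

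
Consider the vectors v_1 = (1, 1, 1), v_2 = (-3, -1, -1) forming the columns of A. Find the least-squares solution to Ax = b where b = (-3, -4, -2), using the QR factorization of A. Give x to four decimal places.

x = (-3.0000, 0.0000)

e_1 = v_1/‖v_1‖ = (1, 1, 1)/1.7321 = (0.5774, 0.5774, 0.5774).
r_{12} = e_1·v_2 = -2.8868.
u_2 = v_2 + 2.8868·e_1 = (-1.3333, 0.6667, 0.6667).
‖u_2‖ = 1.6330, so e_2 = (-0.8165, 0.4082, 0.4082).
Qᵀb = (-5.1962, 0.0000).
Back-substitute: x_2 = 0.0000/1.6330 = 0.0000.
x_1 = (-5.1962 + 2.8868·0.0000)/1.7321 = -3.0000.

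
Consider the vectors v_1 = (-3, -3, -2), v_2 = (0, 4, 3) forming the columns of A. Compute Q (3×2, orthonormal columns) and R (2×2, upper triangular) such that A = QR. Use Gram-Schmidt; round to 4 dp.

q_1 = v_1/‖v_1‖ = (-3, -3, -2)/4.6904 = (-0.6396, -0.6396, -0.4264).
r_{12} = q_1·v_2 = -3.8376.
u_2 = v_2 + 3.8376·q_1 = (-2.4545, 1.5455, 1.3636).
‖u_2‖ = 3.2051, so q_2 = (-0.7658, 0.4822, 0.4255).

Q = [[-0.6396, -0.7658], [-0.6396, 0.4822], [-0.4264, 0.4255]], R = [[4.6904, -3.8376], [0.0000, 3.2051]]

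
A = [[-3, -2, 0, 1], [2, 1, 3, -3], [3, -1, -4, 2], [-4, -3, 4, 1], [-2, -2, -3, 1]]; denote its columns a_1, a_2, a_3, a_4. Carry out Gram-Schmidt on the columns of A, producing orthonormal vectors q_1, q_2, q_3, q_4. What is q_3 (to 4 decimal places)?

a_1 = (-3, 2, 3, -4, -2); ‖a_1‖ = 6.4807, so q_1 = (-0.4629, 0.3086, 0.4629, -0.6172, -0.3086).
q_1·a_2 = (-0.4629)·(-2) + 0.3086·1 + 0.4629·(-1) + (-0.6172)·(-3) + (-0.3086)·(-2) = 3.2404.
u_2 = a_2 − 3.2404·q_1 = (-0.5000, 0.0000, -2.5000, -1.0000, -1.0000).
‖u_2‖ = 2.9155, so q_2 = (-0.1715, 0.0000, -0.8575, -0.3430, -0.3430).
q_1·a_3 = (-0.4629)·0 + 0.3086·3 + 0.4629·(-4) + (-0.6172)·4 + (-0.3086)·(-3) = -2.4689; q_2·a_3 = (-0.1715)·0 + 0.0000·3 + (-0.8575)·(-4) + (-0.3430)·4 + (-0.3430)·(-3) = 3.0870.
u_3 = a_3 + 2.4689·q_1 − 3.0870·q_2 = (-0.6134, 3.7619, -0.2101, 3.5350, -2.7031).
‖u_3‖ = 5.8630, so q_3 = (-0.1046, 0.6416, -0.0358, 0.6029, -0.4610).

q_3 = (-0.1046, 0.6416, -0.0358, 0.6029, -0.4610)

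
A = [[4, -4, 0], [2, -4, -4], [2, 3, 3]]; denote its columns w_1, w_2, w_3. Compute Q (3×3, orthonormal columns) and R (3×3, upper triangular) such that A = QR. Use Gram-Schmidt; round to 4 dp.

Q = [[0.8165, -0.1907, 0.5449], [0.4082, -0.4767, -0.7785], [0.4082, 0.8581, -0.3114]], R = [[4.8990, -3.6742, -0.4082], [0.0000, 5.2440, 4.4813], [0.0000, 0.0000, 2.1798]]

w_1 = (4, 2, 2); ‖w_1‖ = 4.8990, so e_1 = (0.8165, 0.4082, 0.4082).
e_1·w_2 = 0.8165·(-4) + 0.4082·(-4) + 0.4082·3 = -3.6742.
u_2 = w_2 + 3.6742·e_1 = (-1.0000, -2.5000, 4.5000).
‖u_2‖ = 5.2440, so e_2 = (-0.1907, -0.4767, 0.8581).
e_1·w_3 = 0.8165·0 + 0.4082·(-4) + 0.4082·3 = -0.4082; e_2·w_3 = (-0.1907)·0 + (-0.4767)·(-4) + 0.8581·3 = 4.4813.
u_3 = w_3 + 0.4082·e_1 − 4.4813·e_2 = (1.1879, -1.6970, -0.6788).
‖u_3‖ = 2.1798, so e_3 = (0.5449, -0.7785, -0.3114).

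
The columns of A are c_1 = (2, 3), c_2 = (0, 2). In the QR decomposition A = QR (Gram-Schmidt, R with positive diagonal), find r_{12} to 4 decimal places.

r_{12} = 1.6641

e_1 = c_1/‖c_1‖ = (2, 3)/3.6056 = (0.5547, 0.8321).
r_{12} = e_1·c_2 = 1.6641.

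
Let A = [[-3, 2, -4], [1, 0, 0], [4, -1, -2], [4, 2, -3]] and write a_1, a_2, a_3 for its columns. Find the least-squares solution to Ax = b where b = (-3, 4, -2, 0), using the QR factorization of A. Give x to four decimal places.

a_1 = (-3, 1, 4, 4); ‖a_1‖ = 6.4807, so e_1 = (-0.4629, 0.1543, 0.6172, 0.6172).
e_1·a_2 = (-0.4629)·2 + 0.1543·0 + 0.6172·(-1) + 0.6172·2 = -0.3086.
u_2 = a_2 + 0.3086·e_1 = (1.8571, 0.0476, -0.8095, 2.1905).
‖u_2‖ = 2.9841, so e_2 = (0.6223, 0.0160, -0.2713, 0.7341).
e_1·a_3 = (-0.4629)·(-4) + 0.1543·0 + 0.6172·(-2) + 0.6172·(-3) = -1.2344; e_2·a_3 = 0.6223·(-4) + 0.0160·0 + (-0.2713)·(-2) + 0.7341·(-3) = -4.1490.
u_3 = a_3 + 1.2344·e_1 + 4.1490·e_2 = (-1.9893, 0.2567, -2.3636, 0.8075).
‖u_3‖ = 3.2034, so e_3 = (-0.6210, 0.0801, -0.7378, 0.2521).
Qᵀb = (0.7715, -1.2607, 3.6592).
Back-substitute: x_3 = 3.6592/3.2034 = 1.1423.
x_2 = (-1.2607 + 4.1490·1.1423)/2.9841 = 1.1657.
x_1 = (0.7715 + 0.3086·1.1657 + 1.2344·1.1423)/6.4807 = 0.3921.

x = (0.3921, 1.1657, 1.1423)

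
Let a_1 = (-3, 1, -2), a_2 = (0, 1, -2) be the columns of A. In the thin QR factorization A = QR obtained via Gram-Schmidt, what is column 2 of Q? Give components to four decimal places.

a_1 = (-3, 1, -2); ‖a_1‖ = 3.7417, so e_1 = (-0.8018, 0.2673, -0.5345).
e_1·a_2 = (-0.8018)·0 + 0.2673·1 + (-0.5345)·(-2) = 1.3363.
u_2 = a_2 − 1.3363·e_1 = (1.0714, 0.6429, -1.2857).
‖u_2‖ = 1.7928, so e_2 = (0.5976, 0.3586, -0.7171).

e_2 = (0.5976, 0.3586, -0.7171)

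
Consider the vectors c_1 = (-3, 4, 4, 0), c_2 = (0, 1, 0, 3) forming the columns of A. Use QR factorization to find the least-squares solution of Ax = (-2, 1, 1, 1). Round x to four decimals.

e_1 = c_1/‖c_1‖ = (-3, 4, 4, 0)/6.4031 = (-0.4685, 0.6247, 0.6247, 0.0000).
r_{12} = e_1·c_2 = 0.6247.
u_2 = c_2 − 0.6247·e_1 = (0.2927, 0.6098, -0.3902, 3.0000).
‖u_2‖ = 3.1000, so e_2 = (0.0944, 0.1967, -0.1259, 0.9678).
Qᵀb = (2.1864, 0.8497).
Back-substitute: x_2 = 0.8497/3.1000 = 0.2741.
x_1 = (2.1864 − 0.6247·0.2741)/6.4031 = 0.3147.

x = (0.3147, 0.2741)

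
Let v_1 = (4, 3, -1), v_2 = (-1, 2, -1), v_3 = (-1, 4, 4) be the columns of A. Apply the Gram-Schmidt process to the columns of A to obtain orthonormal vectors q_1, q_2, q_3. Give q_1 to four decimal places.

q_1 = (0.7845, 0.5883, -0.1961)

v_1 = (4, 3, -1); ‖v_1‖ = 5.0990, so q_1 = (0.7845, 0.5883, -0.1961).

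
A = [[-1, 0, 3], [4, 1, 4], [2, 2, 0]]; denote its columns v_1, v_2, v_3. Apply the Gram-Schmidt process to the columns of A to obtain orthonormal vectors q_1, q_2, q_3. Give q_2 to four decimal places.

v_1 = (-1, 4, 2); ‖v_1‖ = 4.5826, so q_1 = (-0.2182, 0.8729, 0.4364).
q_1·v_2 = (-0.2182)·0 + 0.8729·1 + 0.4364·2 = 1.7457.
u_2 = v_2 − 1.7457·q_1 = (0.3810, -0.5238, 1.2381).
‖u_2‖ = 1.3973, so q_2 = (0.2726, -0.3749, 0.8861).

q_2 = (0.2726, -0.3749, 0.8861)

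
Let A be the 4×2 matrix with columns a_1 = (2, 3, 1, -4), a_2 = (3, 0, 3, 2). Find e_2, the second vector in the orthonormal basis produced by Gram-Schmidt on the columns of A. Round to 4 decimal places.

a_1 = (2, 3, 1, -4); ‖a_1‖ = 5.4772, so e_1 = (0.3651, 0.5477, 0.1826, -0.7303).
e_1·a_2 = 0.3651·3 + 0.5477·0 + 0.1826·3 + (-0.7303)·2 = 0.1826.
u_2 = a_2 − 0.1826·e_1 = (2.9333, -0.1000, 2.9667, 2.1333).
‖u_2‖ = 4.6869, so e_2 = (0.6259, -0.0213, 0.6330, 0.4552).

e_2 = (0.6259, -0.0213, 0.6330, 0.4552)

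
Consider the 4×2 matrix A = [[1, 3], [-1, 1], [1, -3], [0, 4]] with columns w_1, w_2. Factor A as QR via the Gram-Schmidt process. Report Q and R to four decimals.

Q = [[0.5774, 0.5661], [-0.5774, 0.1132], [0.5774, -0.4529], [0.0000, 0.6794]], R = [[1.7321, -0.5774], [0.0000, 5.8878]]

w_1 = (1, -1, 1, 0); ‖w_1‖ = 1.7321, so q_1 = (0.5774, -0.5774, 0.5774, 0.0000).
q_1·w_2 = 0.5774·3 + (-0.5774)·1 + 0.5774·(-3) + 0.0000·4 = -0.5774.
u_2 = w_2 + 0.5774·q_1 = (3.3333, 0.6667, -2.6667, 4.0000).
‖u_2‖ = 5.8878, so q_2 = (0.5661, 0.1132, -0.4529, 0.6794).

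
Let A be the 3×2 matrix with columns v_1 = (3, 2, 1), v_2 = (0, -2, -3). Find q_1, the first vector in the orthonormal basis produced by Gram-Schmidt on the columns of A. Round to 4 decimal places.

q_1 = v_1/‖v_1‖ = (3, 2, 1)/3.7417 = (0.8018, 0.5345, 0.2673).

q_1 = (0.8018, 0.5345, 0.2673)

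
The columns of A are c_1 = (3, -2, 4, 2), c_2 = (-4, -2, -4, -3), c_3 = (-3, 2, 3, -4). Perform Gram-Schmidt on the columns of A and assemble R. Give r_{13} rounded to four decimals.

c_1 = (3, -2, 4, 2); ‖c_1‖ = 5.7446, so q_1 = (0.5222, -0.3482, 0.6963, 0.3482).
r_{13} = q_1·c_3 = -1.5667.

r_{13} = -1.5667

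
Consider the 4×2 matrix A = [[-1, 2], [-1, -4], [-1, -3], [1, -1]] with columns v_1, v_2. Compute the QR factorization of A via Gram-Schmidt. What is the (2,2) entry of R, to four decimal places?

r_{22} = 5.0990

v_1 = (-1, -1, -1, 1); ‖v_1‖ = 2.0000, so e_1 = (-0.5000, -0.5000, -0.5000, 0.5000).
e_1·v_2 = (-0.5000)·2 + (-0.5000)·(-4) + (-0.5000)·(-3) + 0.5000·(-1) = 2.0000.
u_2 = v_2 − 2.0000·e_1 = (3.0000, -3.0000, -2.0000, -2.0000).
r_{22} = ‖u_2‖ = 5.0990.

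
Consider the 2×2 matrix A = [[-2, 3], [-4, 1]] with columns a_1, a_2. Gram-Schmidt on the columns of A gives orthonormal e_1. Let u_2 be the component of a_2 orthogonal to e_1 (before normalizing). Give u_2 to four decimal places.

u_2 = (2.0000, -1.0000)

a_1 = (-2, -4); ‖a_1‖ = 4.4721, so e_1 = (-0.4472, -0.8944).
e_1·a_2 = (-0.4472)·3 + (-0.8944)·1 = -2.2361.
u_2 = a_2 + 2.2361·e_1 = (2.0000, -1.0000).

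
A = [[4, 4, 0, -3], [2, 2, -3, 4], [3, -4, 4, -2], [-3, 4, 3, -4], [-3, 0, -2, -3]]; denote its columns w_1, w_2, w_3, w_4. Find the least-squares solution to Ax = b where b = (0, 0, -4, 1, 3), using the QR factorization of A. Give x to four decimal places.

e_1 = w_1/‖w_1‖ = (4, 2, 3, -3, -3)/6.8557 = (0.5835, 0.2917, 0.4376, -0.4376, -0.4376).
r_{12} = e_1·w_2 = -0.5835.
u_2 = w_2 + 0.5835·e_1 = (4.3404, 2.1702, -3.7447, 3.7447, -0.2553).
‖u_2‖ = 7.1875, so e_2 = (0.6039, 0.3019, -0.5210, 0.5210, -0.0355).
r_{13} = e_1·w_3 = 0.4376; r_{23} = e_2·w_3 = -1.3558.
u_3 = w_3 − 0.4376·e_1 + 1.3558·e_2 = (0.5634, -2.7183, 3.1021, 3.8979, -1.8567).
‖u_3‖ = 5.9975, so e_3 = (0.0939, -0.4532, 0.5172, 0.6499, -0.3096).
r_{14} = e_1·w_4 = 1.6045; r_{24} = e_2·w_4 = -1.5393; r_{34} = e_3·w_4 = -4.8002.
u_4 = w_4 − 1.6045·e_1 + 1.5393·e_2 + 4.8002·e_3 = (-2.5556, 1.8211, -1.0213, 0.6238, -3.8386).
‖u_4‖ = 5.1004, so e_4 = (-0.5011, 0.3570, -0.2002, 0.1223, -0.7526).
Qᵀb = (-3.5008, 2.4984, -2.3478, -1.3345).
Back-substitute: x_4 = -1.3345/5.1004 = -0.2617.
x_3 = (-2.3478 + 4.8002·(-0.2617))/5.9975 = -0.6009.
x_2 = (2.4984 + 1.3558·(-0.6009) + 1.5393·(-0.2617))/7.1875 = 0.1782.
x_1 = (-3.5008 + 0.5835·0.1782 − 0.4376·(-0.6009) − 1.6045·(-0.2617))/6.8557 = -0.3959.

x = (-0.3959, 0.1782, -0.6009, -0.2617)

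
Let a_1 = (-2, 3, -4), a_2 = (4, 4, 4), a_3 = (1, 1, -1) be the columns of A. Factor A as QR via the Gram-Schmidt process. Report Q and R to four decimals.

q_1 = a_1/‖a_1‖ = (-2, 3, -4)/5.3852 = (-0.3714, 0.5571, -0.7428).
r_{12} = q_1·a_2 = -2.2283.
u_2 = a_2 + 2.2283·q_1 = (3.1724, 5.2414, 2.3448).
‖u_2‖ = 6.5601, so q_2 = (0.4836, 0.7990, 0.3574).
r_{13} = q_1·a_3 = 0.9285; r_{23} = q_2·a_3 = 0.9251.
u_3 = a_3 − 0.9285·q_1 − 0.9251·q_2 = (0.8974, -0.2564, -0.6410).
‖u_3‖ = 1.1323, so q_3 = (0.7926, -0.2265, -0.5661).

Q = [[-0.3714, 0.4836, 0.7926], [0.5571, 0.7990, -0.2265], [-0.7428, 0.3574, -0.5661]], R = [[5.3852, -2.2283, 0.9285], [0.0000, 6.5601, 0.9251], [0.0000, 0.0000, 1.1323]]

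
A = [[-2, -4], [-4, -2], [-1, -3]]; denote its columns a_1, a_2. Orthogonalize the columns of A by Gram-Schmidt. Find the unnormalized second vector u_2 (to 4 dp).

u_2 = (-2.1905, 1.6190, -2.0952)

q_1 = a_1/‖a_1‖ = (-2, -4, -1)/4.5826 = (-0.4364, -0.8729, -0.2182).
r_{12} = q_1·a_2 = 4.1461.
u_2 = a_2 − 4.1461·q_1 = (-2.1905, 1.6190, -2.0952).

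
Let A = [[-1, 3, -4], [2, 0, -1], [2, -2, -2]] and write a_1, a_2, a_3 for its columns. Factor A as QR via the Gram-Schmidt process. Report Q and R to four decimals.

Q = [[-0.3333, 0.8085, -0.4851], [0.6667, 0.5659, 0.4851], [0.6667, -0.1617, -0.7276]], R = [[3.0000, -2.3333, -0.6667], [0.0000, 2.7487, -3.4763], [0.0000, 0.0000, 2.9104]]

a_1 = (-1, 2, 2); ‖a_1‖ = 3.0000, so q_1 = (-0.3333, 0.6667, 0.6667).
q_1·a_2 = (-0.3333)·3 + 0.6667·0 + 0.6667·(-2) = -2.3333.
u_2 = a_2 + 2.3333·q_1 = (2.2222, 1.5556, -0.4444).
‖u_2‖ = 2.7487, so q_2 = (0.8085, 0.5659, -0.1617).
q_1·a_3 = (-0.3333)·(-4) + 0.6667·(-1) + 0.6667·(-2) = -0.6667; q_2·a_3 = 0.8085·(-4) + 0.5659·(-1) + (-0.1617)·(-2) = -3.4763.
u_3 = a_3 + 0.6667·q_1 + 3.4763·q_2 = (-1.4118, 1.4118, -2.1176).
‖u_3‖ = 2.9104, so q_3 = (-0.4851, 0.4851, -0.7276).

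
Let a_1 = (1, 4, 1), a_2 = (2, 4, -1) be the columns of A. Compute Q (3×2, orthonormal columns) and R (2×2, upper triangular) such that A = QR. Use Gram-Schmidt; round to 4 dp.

Q = [[0.2357, 0.4747], [0.9428, 0.0999], [0.2357, -0.8745]], R = [[4.2426, 4.0069], [0.0000, 2.2236]]

q_1 = a_1/‖a_1‖ = (1, 4, 1)/4.2426 = (0.2357, 0.9428, 0.2357).
r_{12} = q_1·a_2 = 4.0069.
u_2 = a_2 − 4.0069·q_1 = (1.0556, 0.2222, -1.9444).
‖u_2‖ = 2.2236, so q_2 = (0.4747, 0.0999, -0.8745).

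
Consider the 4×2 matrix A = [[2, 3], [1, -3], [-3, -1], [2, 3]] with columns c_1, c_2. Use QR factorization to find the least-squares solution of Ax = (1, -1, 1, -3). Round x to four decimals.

x = (-0.4889, 0.0667)

q_1 = c_1/‖c_1‖ = (2, 1, -3, 2)/4.2426 = (0.4714, 0.2357, -0.7071, 0.4714).
r_{12} = q_1·c_2 = 2.8284.
u_2 = c_2 − 2.8284·q_1 = (1.6667, -3.6667, 1.0000, 1.6667).
‖u_2‖ = 4.4721, so q_2 = (0.3727, -0.8199, 0.2236, 0.3727).
Qᵀb = (-1.8856, 0.2981).
Back-substitute: x_2 = 0.2981/4.4721 = 0.0667.
x_1 = (-1.8856 − 2.8284·0.0667)/4.2426 = -0.4889.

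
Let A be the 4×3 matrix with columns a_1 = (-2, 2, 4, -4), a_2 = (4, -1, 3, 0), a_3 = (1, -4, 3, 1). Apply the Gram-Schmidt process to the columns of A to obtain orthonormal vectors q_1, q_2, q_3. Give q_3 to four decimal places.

q_3 = (-0.4573, -0.8033, 0.3420, 0.1691)

a_1 = (-2, 2, 4, -4); ‖a_1‖ = 6.3246, so q_1 = (-0.3162, 0.3162, 0.6325, -0.6325).
q_1·a_2 = (-0.3162)·4 + 0.3162·(-1) + 0.6325·3 + (-0.6325)·0 = 0.3162.
u_2 = a_2 − 0.3162·q_1 = (4.1000, -1.1000, 2.8000, 0.2000).
‖u_2‖ = 5.0892, so q_2 = (0.8056, -0.2161, 0.5502, 0.0393).
q_1·a_3 = (-0.3162)·1 + 0.3162·(-4) + 0.6325·3 + (-0.6325)·1 = -0.3162; q_2·a_3 = 0.8056·1 + (-0.2161)·(-4) + 0.5502·3 + 0.0393·1 = 3.3601.
u_3 = a_3 + 0.3162·q_1 − 3.3601·q_2 = (-1.8069, -3.1737, 1.3514, 0.6680).
‖u_3‖ = 3.9510, so q_3 = (-0.4573, -0.8033, 0.3420, 0.1691).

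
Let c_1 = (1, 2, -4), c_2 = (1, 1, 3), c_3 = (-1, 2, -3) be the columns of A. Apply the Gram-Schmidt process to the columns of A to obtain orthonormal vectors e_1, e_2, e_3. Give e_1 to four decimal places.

e_1 = (0.2182, 0.4364, -0.8729)

c_1 = (1, 2, -4); ‖c_1‖ = 4.5826, so e_1 = (0.2182, 0.4364, -0.8729).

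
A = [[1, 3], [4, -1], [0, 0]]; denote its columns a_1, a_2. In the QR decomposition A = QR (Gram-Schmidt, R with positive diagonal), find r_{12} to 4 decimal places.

e_1 = a_1/‖a_1‖ = (1, 4, 0)/4.1231 = (0.2425, 0.9701, 0.0000).
r_{12} = e_1·a_2 = -0.2425.

r_{12} = -0.2425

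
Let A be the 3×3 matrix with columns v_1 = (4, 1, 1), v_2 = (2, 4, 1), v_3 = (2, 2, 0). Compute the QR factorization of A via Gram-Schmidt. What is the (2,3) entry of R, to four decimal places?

q_1 = v_1/‖v_1‖ = (4, 1, 1)/4.2426 = (0.9428, 0.2357, 0.2357).
r_{12} = q_1·v_2 = 3.0641.
u_2 = v_2 − 3.0641·q_1 = (-0.8889, 3.2778, 0.2778).
‖u_2‖ = 3.4075, so q_2 = (-0.2609, 0.9619, 0.0815).
r_{23} = q_2·v_3 = 1.4021.

r_{23} = 1.4021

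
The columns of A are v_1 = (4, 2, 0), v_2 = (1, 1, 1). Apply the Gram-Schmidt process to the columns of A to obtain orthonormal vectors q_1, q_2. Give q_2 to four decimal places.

q_1 = v_1/‖v_1‖ = (4, 2, 0)/4.4721 = (0.8944, 0.4472, 0.0000).
r_{12} = q_1·v_2 = 1.3416.
u_2 = v_2 − 1.3416·q_1 = (-0.2000, 0.4000, 1.0000).
‖u_2‖ = 1.0954, so q_2 = (-0.1826, 0.3651, 0.9129).

q_2 = (-0.1826, 0.3651, 0.9129)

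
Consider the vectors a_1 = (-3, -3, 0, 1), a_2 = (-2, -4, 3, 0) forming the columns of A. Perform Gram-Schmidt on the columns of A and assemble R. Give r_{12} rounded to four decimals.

a_1 = (-3, -3, 0, 1); ‖a_1‖ = 4.3589, so e_1 = (-0.6882, -0.6882, 0.0000, 0.2294).
r_{12} = e_1·a_2 = 4.1295.

r_{12} = 4.1295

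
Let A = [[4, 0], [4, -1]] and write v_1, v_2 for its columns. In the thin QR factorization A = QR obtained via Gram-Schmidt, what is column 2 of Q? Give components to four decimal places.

v_1 = (4, 4); ‖v_1‖ = 5.6569, so q_1 = (0.7071, 0.7071).
q_1·v_2 = 0.7071·0 + 0.7071·(-1) = -0.7071.
u_2 = v_2 + 0.7071·q_1 = (0.5000, -0.5000).
‖u_2‖ = 0.7071, so q_2 = (0.7071, -0.7071).

q_2 = (0.7071, -0.7071)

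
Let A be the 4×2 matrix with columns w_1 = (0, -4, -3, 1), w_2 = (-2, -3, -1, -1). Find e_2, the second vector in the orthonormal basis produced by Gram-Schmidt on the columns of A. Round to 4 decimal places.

e_2 = (-0.7322, -0.3098, 0.2253, -0.5632)

e_1 = w_1/‖w_1‖ = (0, -4, -3, 1)/5.0990 = (0.0000, -0.7845, -0.5883, 0.1961).
r_{12} = e_1·w_2 = 2.7456.
u_2 = w_2 − 2.7456·e_1 = (-2.0000, -0.8462, 0.6154, -1.5385).
‖u_2‖ = 2.7316, so e_2 = (-0.7322, -0.3098, 0.2253, -0.5632).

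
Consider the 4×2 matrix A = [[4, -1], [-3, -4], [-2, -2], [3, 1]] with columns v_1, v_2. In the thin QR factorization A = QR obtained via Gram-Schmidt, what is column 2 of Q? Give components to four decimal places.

e_2 = (-0.6432, -0.7022, -0.3019, -0.0459)

v_1 = (4, -3, -2, 3); ‖v_1‖ = 6.1644, so e_1 = (0.6489, -0.4867, -0.3244, 0.4867).
e_1·v_2 = 0.6489·(-1) + (-0.4867)·(-4) + (-0.3244)·(-2) + 0.4867·1 = 2.4333.
u_2 = v_2 − 2.4333·e_1 = (-2.5789, -2.8158, -1.2105, -0.1842).
‖u_2‖ = 4.0099, so e_2 = (-0.6432, -0.7022, -0.3019, -0.0459).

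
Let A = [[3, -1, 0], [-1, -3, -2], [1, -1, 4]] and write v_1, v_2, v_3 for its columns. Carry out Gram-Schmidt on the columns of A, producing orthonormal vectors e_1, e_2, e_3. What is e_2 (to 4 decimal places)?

v_1 = (3, -1, 1); ‖v_1‖ = 3.3166, so e_1 = (0.9045, -0.3015, 0.3015).
e_1·v_2 = 0.9045·(-1) + (-0.3015)·(-3) + 0.3015·(-1) = -0.3015.
u_2 = v_2 + 0.3015·e_1 = (-0.7273, -3.0909, -0.9091).
‖u_2‖ = 3.3029, so e_2 = (-0.2202, -0.9358, -0.2752).

e_2 = (-0.2202, -0.9358, -0.2752)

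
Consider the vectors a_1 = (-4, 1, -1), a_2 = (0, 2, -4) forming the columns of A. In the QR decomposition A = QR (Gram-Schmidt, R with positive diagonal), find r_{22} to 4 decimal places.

r_{22} = 4.2426

q_1 = a_1/‖a_1‖ = (-4, 1, -1)/4.2426 = (-0.9428, 0.2357, -0.2357).
r_{12} = q_1·a_2 = 1.4142.
u_2 = a_2 − 1.4142·q_1 = (1.3333, 1.6667, -3.6667).
r_{22} = ‖u_2‖ = 4.2426.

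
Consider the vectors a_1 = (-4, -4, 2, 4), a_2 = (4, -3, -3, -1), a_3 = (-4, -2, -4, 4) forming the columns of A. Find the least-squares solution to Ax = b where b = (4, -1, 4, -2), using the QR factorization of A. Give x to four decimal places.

x = (0.5116, 0.4029, -1.0301)

a_1 = (-4, -4, 2, 4); ‖a_1‖ = 7.2111, so q_1 = (-0.5547, -0.5547, 0.2774, 0.5547).
q_1·a_2 = (-0.5547)·4 + (-0.5547)·(-3) + 0.2774·(-3) + 0.5547·(-1) = -1.9415.
u_2 = a_2 + 1.9415·q_1 = (2.9231, -4.0769, -2.4615, 0.0769).
‖u_2‖ = 5.5884, so q_2 = (0.5231, -0.7295, -0.4405, 0.0138).
q_1·a_3 = (-0.5547)·(-4) + (-0.5547)·(-2) + 0.2774·(-4) + 0.5547·4 = 4.4376; q_2·a_3 = 0.5231·(-4) + (-0.7295)·(-2) + (-0.4405)·(-4) + 0.0138·4 = 1.1838.
u_3 = a_3 − 4.4376·q_1 − 1.1838·q_2 = (-2.1576, 1.3251, -4.7094, 1.5222).
‖u_3‖ = 5.5594, so q_3 = (-0.3881, 0.2384, -0.8471, 0.2738).
Qᵀb = (-1.6641, 1.0323, -5.7268).
Back-substitute: x_3 = -5.7268/5.5594 = -1.0301.
x_2 = (1.0323 − 1.1838·(-1.0301))/5.5884 = 0.4029.
x_1 = (-1.6641 + 1.9415·0.4029 − 4.4376·(-1.0301))/7.2111 = 0.5116.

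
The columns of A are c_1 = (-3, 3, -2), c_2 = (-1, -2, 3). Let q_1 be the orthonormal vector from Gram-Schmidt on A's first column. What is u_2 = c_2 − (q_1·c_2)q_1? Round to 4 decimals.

q_1 = c_1/‖c_1‖ = (-3, 3, -2)/4.6904 = (-0.6396, 0.6396, -0.4264).
r_{12} = q_1·c_2 = -1.9188.
u_2 = c_2 + 1.9188·q_1 = (-2.2273, -0.7727, 2.1818).

u_2 = (-2.2273, -0.7727, 2.1818)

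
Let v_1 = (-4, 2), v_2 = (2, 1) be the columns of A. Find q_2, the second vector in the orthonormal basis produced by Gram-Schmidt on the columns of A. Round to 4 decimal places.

v_1 = (-4, 2); ‖v_1‖ = 4.4721, so q_1 = (-0.8944, 0.4472).
q_1·v_2 = (-0.8944)·2 + 0.4472·1 = -1.3416.
u_2 = v_2 + 1.3416·q_1 = (0.8000, 1.6000).
‖u_2‖ = 1.7889, so q_2 = (0.4472, 0.8944).

q_2 = (0.4472, 0.8944)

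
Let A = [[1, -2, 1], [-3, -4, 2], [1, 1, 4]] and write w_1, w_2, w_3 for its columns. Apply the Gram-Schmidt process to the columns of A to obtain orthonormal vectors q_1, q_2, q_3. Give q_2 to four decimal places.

q_2 = (-0.9487, -0.3162, 0.0000)

w_1 = (1, -3, 1); ‖w_1‖ = 3.3166, so q_1 = (0.3015, -0.9045, 0.3015).
q_1·w_2 = 0.3015·(-2) + (-0.9045)·(-4) + 0.3015·1 = 3.3166.
u_2 = w_2 − 3.3166·q_1 = (-3.0000, -1.0000, 0.0000).
‖u_2‖ = 3.1623, so q_2 = (-0.9487, -0.3162, 0.0000).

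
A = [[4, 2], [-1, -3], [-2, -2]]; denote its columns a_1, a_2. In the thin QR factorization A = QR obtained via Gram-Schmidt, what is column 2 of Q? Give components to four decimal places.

q_2 = (-0.3419, -0.9117, -0.2279)

q_1 = a_1/‖a_1‖ = (4, -1, -2)/4.5826 = (0.8729, -0.2182, -0.4364).
r_{12} = q_1·a_2 = 3.2733.
u_2 = a_2 − 3.2733·q_1 = (-0.8571, -2.2857, -0.5714).
‖u_2‖ = 2.5071, so q_2 = (-0.3419, -0.9117, -0.2279).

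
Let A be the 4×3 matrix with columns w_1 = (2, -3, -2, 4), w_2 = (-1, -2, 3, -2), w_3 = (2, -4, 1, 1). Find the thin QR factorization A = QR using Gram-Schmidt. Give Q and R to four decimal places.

q_1 = w_1/‖w_1‖ = (2, -3, -2, 4)/5.7446 = (0.3482, -0.5222, -0.3482, 0.6963).
r_{12} = q_1·w_2 = -1.7408.
u_2 = w_2 + 1.7408·q_1 = (-0.3939, -2.9091, 2.3939, -0.7879).
‖u_2‖ = 3.8691, so q_2 = (-0.1018, -0.7519, 0.6187, -0.2036).
r_{13} = q_1·w_3 = 3.1334; r_{23} = q_2·w_3 = 3.2190.
u_3 = w_3 − 3.1334·q_1 − 3.2190·q_2 = (1.2368, 0.0567, 0.0992, -0.5263).
‖u_3‖ = 1.3490, so q_3 = (0.9168, 0.0420, 0.0735, -0.3901).

Q = [[0.3482, -0.1018, 0.9168], [-0.5222, -0.7519, 0.0420], [-0.3482, 0.6187, 0.0735], [0.6963, -0.2036, -0.3901]], R = [[5.7446, -1.7408, 3.1334], [0.0000, 3.8691, 3.2190], [0.0000, 0.0000, 1.3490]]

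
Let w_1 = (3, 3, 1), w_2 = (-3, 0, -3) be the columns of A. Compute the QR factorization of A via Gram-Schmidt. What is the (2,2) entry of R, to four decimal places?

r_{22} = 3.2282

q_1 = w_1/‖w_1‖ = (3, 3, 1)/4.3589 = (0.6882, 0.6882, 0.2294).
r_{12} = q_1·w_2 = -2.7530.
u_2 = w_2 + 2.7530·q_1 = (-1.1053, 1.8947, -2.3684).
r_{22} = ‖u_2‖ = 3.2282.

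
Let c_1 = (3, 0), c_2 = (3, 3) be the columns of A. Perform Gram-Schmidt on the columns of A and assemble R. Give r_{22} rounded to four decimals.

r_{22} = 3.0000

c_1 = (3, 0); ‖c_1‖ = 3.0000, so q_1 = (1.0000, 0.0000).
q_1·c_2 = 1.0000·3 + 0.0000·3 = 3.0000.
u_2 = c_2 − 3.0000·q_1 = (0.0000, 3.0000).
r_{22} = ‖u_2‖ = 3.0000.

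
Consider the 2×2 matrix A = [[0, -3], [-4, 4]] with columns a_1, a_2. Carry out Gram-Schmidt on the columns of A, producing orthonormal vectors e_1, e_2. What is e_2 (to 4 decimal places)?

e_1 = a_1/‖a_1‖ = (0, -4)/4.0000 = (0.0000, -1.0000).
r_{12} = e_1·a_2 = -4.0000.
u_2 = a_2 + 4.0000·e_1 = (-3.0000, 0.0000).
‖u_2‖ = 3.0000, so e_2 = (-1.0000, 0.0000).

e_2 = (-1.0000, 0.0000)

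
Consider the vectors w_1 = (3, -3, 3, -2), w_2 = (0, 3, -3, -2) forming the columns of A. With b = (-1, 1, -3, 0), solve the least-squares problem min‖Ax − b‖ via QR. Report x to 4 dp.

x = (-0.3333, 0.3333)

w_1 = (3, -3, 3, -2); ‖w_1‖ = 5.5678, so e_1 = (0.5388, -0.5388, 0.5388, -0.3592).
e_1·w_2 = 0.5388·0 + (-0.5388)·3 + 0.5388·(-3) + (-0.3592)·(-2) = -2.5145.
u_2 = w_2 + 2.5145·e_1 = (1.3548, 1.6452, -1.6452, -2.9032).
‖u_2‖ = 3.9595, so e_2 = (0.3422, 0.4155, -0.4155, -0.7332).
Qᵀb = (-2.6941, 1.3198).
Back-substitute: x_2 = 1.3198/3.9595 = 0.3333.
x_1 = (-2.6941 + 2.5145·0.3333)/5.5678 = -0.3333.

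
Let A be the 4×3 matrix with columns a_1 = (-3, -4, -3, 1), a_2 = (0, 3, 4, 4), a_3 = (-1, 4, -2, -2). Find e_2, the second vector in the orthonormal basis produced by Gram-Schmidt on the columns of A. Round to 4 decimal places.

e_2 = (-0.3152, 0.1314, 0.4203, 0.8407)

a_1 = (-3, -4, -3, 1); ‖a_1‖ = 5.9161, so e_1 = (-0.5071, -0.6761, -0.5071, 0.1690).
e_1·a_2 = (-0.5071)·0 + (-0.6761)·3 + (-0.5071)·4 + 0.1690·4 = -3.3806.
u_2 = a_2 + 3.3806·e_1 = (-1.7143, 0.7143, 2.2857, 4.5714).
‖u_2‖ = 5.4380, so e_2 = (-0.3152, 0.1314, 0.4203, 0.8407).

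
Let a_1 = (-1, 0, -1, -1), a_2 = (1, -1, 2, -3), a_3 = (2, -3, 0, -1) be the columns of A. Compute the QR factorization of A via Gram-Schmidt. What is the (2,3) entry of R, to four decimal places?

q_1 = a_1/‖a_1‖ = (-1, 0, -1, -1)/1.7321 = (-0.5774, 0.0000, -0.5774, -0.5774).
r_{12} = q_1·a_2 = 0.0000.
u_2 = a_2 + 0.0000·q_1 = (1.0000, -1.0000, 2.0000, -3.0000).
‖u_2‖ = 3.8730, so q_2 = (0.2582, -0.2582, 0.5164, -0.7746).
r_{23} = q_2·a_3 = 2.0656.

r_{23} = 2.0656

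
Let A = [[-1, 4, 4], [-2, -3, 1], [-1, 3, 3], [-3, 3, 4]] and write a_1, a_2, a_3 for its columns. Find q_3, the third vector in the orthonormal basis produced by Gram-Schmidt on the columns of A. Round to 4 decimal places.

q_3 = (0.6066, 0.4641, 0.2502, -0.5950)

a_1 = (-1, -2, -1, -3); ‖a_1‖ = 3.8730, so q_1 = (-0.2582, -0.5164, -0.2582, -0.7746).
q_1·a_2 = (-0.2582)·4 + (-0.5164)·(-3) + (-0.2582)·3 + (-0.7746)·3 = -2.5820.
u_2 = a_2 + 2.5820·q_1 = (3.3333, -4.3333, 2.3333, 1.0000).
‖u_2‖ = 6.0277, so q_2 = (0.5530, -0.7189, 0.3871, 0.1659).
q_1·a_3 = (-0.2582)·4 + (-0.5164)·1 + (-0.2582)·3 + (-0.7746)·4 = -5.4222; q_2·a_3 = 0.5530·4 + (-0.7189)·1 + 0.3871·3 + 0.1659·4 = 3.3180.
u_3 = a_3 + 5.4222·q_1 − 3.3180·q_2 = (0.7651, 0.5853, 0.3156, -0.7505).
‖u_3‖ = 1.2613, so q_3 = (0.6066, 0.4641, 0.2502, -0.5950).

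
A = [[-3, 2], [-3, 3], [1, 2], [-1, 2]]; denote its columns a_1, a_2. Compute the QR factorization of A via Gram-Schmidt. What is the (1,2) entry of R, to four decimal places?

e_1 = a_1/‖a_1‖ = (-3, -3, 1, -1)/4.4721 = (-0.6708, -0.6708, 0.2236, -0.2236).
r_{12} = e_1·a_2 = -3.3541.

r_{12} = -3.3541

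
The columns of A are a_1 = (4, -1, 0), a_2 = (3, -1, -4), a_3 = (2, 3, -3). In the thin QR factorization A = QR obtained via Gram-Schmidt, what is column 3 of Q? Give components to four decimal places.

q_3 = (0.2421, 0.9684, -0.0605)

a_1 = (4, -1, 0); ‖a_1‖ = 4.1231, so q_1 = (0.9701, -0.2425, 0.0000).
q_1·a_2 = 0.9701·3 + (-0.2425)·(-1) + 0.0000·(-4) = 3.1530.
u_2 = a_2 − 3.1530·q_1 = (-0.0588, -0.2353, -4.0000).
‖u_2‖ = 4.0073, so q_2 = (-0.0147, -0.0587, -0.9982).
q_1·a_3 = 0.9701·2 + (-0.2425)·3 + 0.0000·(-3) = 1.2127; q_2·a_3 = (-0.0147)·2 + (-0.0587)·3 + (-0.9982)·(-3) = 2.7890.
u_3 = a_3 − 1.2127·q_1 − 2.7890·q_2 = (0.8645, 3.4579, -0.2161).
‖u_3‖ = 3.5708, so q_3 = (0.2421, 0.9684, -0.0605).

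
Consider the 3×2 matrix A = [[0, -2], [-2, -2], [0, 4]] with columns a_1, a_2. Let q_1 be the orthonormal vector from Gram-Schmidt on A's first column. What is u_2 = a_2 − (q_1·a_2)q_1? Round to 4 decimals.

a_1 = (0, -2, 0); ‖a_1‖ = 2.0000, so q_1 = (0.0000, -1.0000, 0.0000).
q_1·a_2 = 0.0000·(-2) + (-1.0000)·(-2) + 0.0000·4 = 2.0000.
u_2 = a_2 − 2.0000·q_1 = (-2.0000, 0.0000, 4.0000).

u_2 = (-2.0000, 0.0000, 4.0000)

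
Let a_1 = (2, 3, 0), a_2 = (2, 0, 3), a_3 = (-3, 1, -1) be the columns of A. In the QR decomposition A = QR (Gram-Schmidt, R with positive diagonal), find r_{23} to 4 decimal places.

r_{23} = -2.3544

e_1 = a_1/‖a_1‖ = (2, 3, 0)/3.6056 = (0.5547, 0.8321, 0.0000).
r_{12} = e_1·a_2 = 1.1094.
u_2 = a_2 − 1.1094·e_1 = (1.3846, -0.9231, 3.0000).
‖u_2‖ = 3.4306, so e_2 = (0.4036, -0.2691, 0.8745).
r_{23} = e_2·a_3 = -2.3544.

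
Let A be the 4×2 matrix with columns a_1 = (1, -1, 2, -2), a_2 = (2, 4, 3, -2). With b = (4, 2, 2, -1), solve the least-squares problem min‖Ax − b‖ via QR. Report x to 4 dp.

a_1 = (1, -1, 2, -2); ‖a_1‖ = 3.1623, so e_1 = (0.3162, -0.3162, 0.6325, -0.6325).
e_1·a_2 = 0.3162·2 + (-0.3162)·4 + 0.6325·3 + (-0.6325)·(-2) = 2.5298.
u_2 = a_2 − 2.5298·e_1 = (1.2000, 4.8000, 1.4000, -0.4000).
‖u_2‖ = 5.1575, so e_2 = (0.2327, 0.9307, 0.2714, -0.0776).
Qᵀb = (2.5298, 3.4125).
Back-substitute: x_2 = 3.4125/5.1575 = 0.6617.
x_1 = (2.5298 − 2.5298·0.6617)/3.1623 = 0.2707.

x = (0.2707, 0.6617)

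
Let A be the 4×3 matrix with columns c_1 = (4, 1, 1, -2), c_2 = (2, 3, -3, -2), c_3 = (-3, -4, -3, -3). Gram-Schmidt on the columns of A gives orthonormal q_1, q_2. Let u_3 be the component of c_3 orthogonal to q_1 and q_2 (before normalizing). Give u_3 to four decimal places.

q_1 = c_1/‖c_1‖ = (4, 1, 1, -2)/4.6904 = (0.8528, 0.2132, 0.2132, -0.4264).
r_{12} = q_1·c_2 = 2.5584.
u_2 = c_2 − 2.5584·q_1 = (-0.1818, 2.4545, -3.5455, -0.9091).
‖u_2‖ = 4.4107, so q_2 = (-0.0412, 0.5565, -0.8038, -0.2061).
r_{13} = q_1·c_3 = -2.7716; r_{23} = q_2·c_3 = 0.9275.
u_3 = c_3 + 2.7716·q_1 − 0.9275·q_2 = (-0.5981, -3.9252, -1.6636, -3.9907).

u_3 = (-0.5981, -3.9252, -1.6636, -3.9907)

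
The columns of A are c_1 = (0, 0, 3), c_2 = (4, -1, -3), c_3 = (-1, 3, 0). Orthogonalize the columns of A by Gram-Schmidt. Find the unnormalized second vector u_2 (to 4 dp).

u_2 = (4.0000, -1.0000, 0.0000)

c_1 = (0, 0, 3); ‖c_1‖ = 3.0000, so e_1 = (0.0000, 0.0000, 1.0000).
e_1·c_2 = 0.0000·4 + 0.0000·(-1) + 1.0000·(-3) = -3.0000.
u_2 = c_2 + 3.0000·e_1 = (4.0000, -1.0000, 0.0000).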